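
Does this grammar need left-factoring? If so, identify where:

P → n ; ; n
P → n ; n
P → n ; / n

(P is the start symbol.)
Left-factoring is needed when two productions for the same non-terminal
share a common prefix on the right-hand side.

Productions for P:
  P → n ; ; n
  P → n ; n
  P → n ; / n

Found common prefix 'n ;' in productions for P

Answer: Yes, P has productions with common prefix 'n ;'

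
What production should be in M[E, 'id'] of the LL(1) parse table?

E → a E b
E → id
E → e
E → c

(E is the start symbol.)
E → id

To find M[E, 'id'], we find productions for E where 'id' is in the predict set (PREDICT(N → α) = (FIRST(α) \ {ε}) ∪ (FOLLOW(N) if α ⇒* ε)).

E → a E b: PREDICT = { 'a' }
E → id: PREDICT = { 'id' }
  'id' is in predict set, so this production goes in M[E, 'id']
E → e: PREDICT = { 'e' }
E → c: PREDICT = { 'c' }

M[E, 'id'] = E → id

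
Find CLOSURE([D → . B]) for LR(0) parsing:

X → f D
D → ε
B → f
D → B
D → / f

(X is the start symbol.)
{ [B → . f], [D → . B] }

To compute CLOSURE, for each item [A → α.Bβ] where B is a non-terminal, add [B → .γ] for all productions B → γ; repeat for the newly added items until nothing changes.

Start with: [D → . B]
  [D → . B] has the dot before B: add [B → . f]
No further items can be added.

CLOSURE = { [B → . f], [D → . B] }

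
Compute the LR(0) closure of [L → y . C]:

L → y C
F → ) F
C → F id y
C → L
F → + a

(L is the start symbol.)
{ [C → . F id y], [C → . L], [F → . ) F], [F → . + a], [L → . y C], [L → y . C] }

To compute CLOSURE, for each item [A → α.Bβ] where B is a non-terminal, add [B → .γ] for all productions B → γ; repeat for the newly added items until nothing changes.

Start with: [L → y . C]
  [L → y . C] has the dot before C: add [C → . F id y], [C → . L]
  [C → . F id y] has the dot before F: add [F → . ) F], [F → . + a]
  [C → . L] has the dot before L: add [L → . y C]
No further items can be added.

CLOSURE = { [C → . F id y], [C → . L], [F → . ) F], [F → . + a], [L → . y C], [L → y . C] }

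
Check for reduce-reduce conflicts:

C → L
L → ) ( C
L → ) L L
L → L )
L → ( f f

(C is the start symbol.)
No reduce-reduce conflicts

Augment with C' → C and build the canonical LR(0) collection (I0 = CLOSURE({[C' → . C]}), then GOTO on every symbol after a dot until no new states appear). It has 13 states:
  I0: { [C → . L], [C' → . C], [L → . ( f f], [L → . ) ( C], [L → . ) L L], [L → . L )] }  — shift
  I1: { [L → ( . f f] }  — shift
  I2: { [L → ) . ( C], [L → ) . L L], [L → . ( f f], [L → . ) ( C], [L → . ) L L], [L → . L )] }  — shift
  I3: { [C' → C .] }  — accept
  I4: { [C → L .], [L → L . )] }  — shift, reduce
  I5: { [L → L ) .] }  — reduce
  I6: { [C → . L], [L → ( . f f], [L → ) ( . C], [L → . ( f f], [L → . ) ( C], [L → . ) L L], [L → . L )] }  — shift
  I7: { [L → ) L . L], [L → . ( f f], [L → . ) ( C], [L → . ) L L], [L → . L )], [L → L . )] }  — shift
  I8: { [L → ) . ( C], [L → ) . L L], [L → . ( f f], [L → . ) ( C], [L → . ) L L], [L → . L )], [L → L ) .] }  — shift, reduce
  I9: { [L → ) L L .], [L → L . )] }  — shift, reduce
  I10: { [L → ) ( C .] }  — reduce
  I11: { [L → ( f . f] }  — shift
  I12: { [L → ( f f .] }  — reduce

No state contains more than one complete item.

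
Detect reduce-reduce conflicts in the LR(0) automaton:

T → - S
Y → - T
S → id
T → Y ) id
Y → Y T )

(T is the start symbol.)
No reduce-reduce conflicts

Augment with T' → T and build the canonical LR(0) collection (I0 = CLOSURE({[T' → . T]}), then GOTO on every symbol after a dot until no new states appear). It has 11 states:
  I0: { [T → . - S], [T → . Y ) id], [T' → . T], [Y → . - T], [Y → . Y T )] }  — shift
  I1: { [S → . id], [T → - . S], [T → . - S], [T → . Y ) id], [Y → - . T], [Y → . - T], [Y → . Y T )] }  — shift
  I2: { [T' → T .] }  — accept
  I3: { [T → . - S], [T → . Y ) id], [T → Y . ) id], [Y → . - T], [Y → . Y T )], [Y → Y . T )] }  — shift
  I4: { [T → Y ) . id] }  — shift
  I5: { [Y → Y T . )] }  — shift
  I6: { [Y → Y T ) .] }  — reduce
  I7: { [T → Y ) id .] }  — reduce
  I8: { [T → - S .] }  — reduce
  I9: { [Y → - T .] }  — reduce
  I10: { [S → id .] }  — reduce

No state contains more than one complete item.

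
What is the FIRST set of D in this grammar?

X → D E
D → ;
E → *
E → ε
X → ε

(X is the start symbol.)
To compute FIRST(D), examine every production with D on the left-hand side, reading each right-hand side left to right until a non-nullable symbol is reached.

From D → ;:
  - ';' is a terminal: add ';' and stop

Collecting: FIRST(D) = { ';' }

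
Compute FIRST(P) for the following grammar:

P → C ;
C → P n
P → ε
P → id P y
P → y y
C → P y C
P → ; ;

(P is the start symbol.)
{ ';', 'id', 'n', 'y', ε }

To compute FIRST(P), examine every production with P on the left-hand side, reading each right-hand side left to right until a non-nullable symbol is reached.

FIRST sets of the other non-terminals involved (by the same procedure, iterated to a fixed point):
  FIRST(C) = { ';', 'id', 'n', 'y' }

From P → C ;:
  - C is a non-terminal: add FIRST(C) \ {ε} = { ';', 'id', 'n', 'y' }
    C is not nullable, so stop
From P → ε:
  - ε-production, so ε ∈ FIRST(P)
From P → id P y:
  - id is a terminal: add 'id' and stop
From P → y y:
  - y is a terminal: add 'y' and stop
From P → ; ;:
  - ';' is a terminal: add ';' and stop

Collecting: FIRST(P) = { ';', 'id', 'n', 'y', ε }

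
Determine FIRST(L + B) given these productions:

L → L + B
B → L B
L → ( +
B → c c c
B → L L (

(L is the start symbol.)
{ '(' }

FIRST sets of the non-terminals involved (from the grammar, by fixed-point iteration):
  FIRST(L) = { '(' }

To compute FIRST(L + B), process the symbols left to right:
Symbol L is a non-terminal. Add FIRST(L) \ {ε} = { '(' }
L is not nullable (ε ∉ FIRST(L)), so stop here.
FIRST(L + B) = { '(' }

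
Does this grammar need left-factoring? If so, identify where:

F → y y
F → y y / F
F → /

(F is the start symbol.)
Left-factoring is needed when two productions for the same non-terminal
share a common prefix on the right-hand side.

Productions for F:
  F → y y
  F → y y / F
  F → /

Found common prefix 'y y' in productions for F

Answer: Yes, F has productions with common prefix 'y y'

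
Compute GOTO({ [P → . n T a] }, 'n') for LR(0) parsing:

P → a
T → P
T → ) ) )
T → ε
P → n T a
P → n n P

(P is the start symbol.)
GOTO(I, 'n') = CLOSURE({ [A → αX.β] : [A → α.Xβ] ∈ I, X = 'n' })

Items with dot before 'n', with the dot advanced:
  [P → . n T a] → [P → n . T a]
Closure of the advanced items:
  [P → n . T a] has the dot before T: add [T → . P], [T → . ) ) )], [T → .]
  [T → . P] has the dot before P: add [P → . a], [P → . n T a], [P → . n n P]

GOTO = { [P → . a], [P → . n T a], [P → . n n P], [P → n . T a], [T → . ) ) )], [T → . P], [T → .] }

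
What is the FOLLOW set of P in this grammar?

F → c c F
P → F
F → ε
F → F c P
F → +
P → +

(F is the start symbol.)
To compute FOLLOW(P), find every occurrence of P on a right-hand side N → α P β: add FIRST(β) \ {ε}, and if β is empty or nullable also add FOLLOW(N). Iterate to a fixed point.

In F → F c P: P is at the end, add FOLLOW(F)

The FOLLOW sets referred to above (computed the same way, to a fixed point):
  FOLLOW(F) = { $, 'c' }

Taking the union: FOLLOW(P) = { $, 'c' }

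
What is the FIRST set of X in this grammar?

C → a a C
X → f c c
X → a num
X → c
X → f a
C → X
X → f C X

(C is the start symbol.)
{ 'a', 'c', 'f' }

From X → f c c:
  - f is a terminal: add 'f' and stop
From X → a num:
  - a is a terminal: add 'a' and stop
From X → c:
  - c is a terminal: add 'c' and stop
From X → f a:
  - f is a terminal: add 'f' and stop
From X → f C X:
  - f is a terminal: add 'f' and stop

Collecting: FIRST(X) = { 'a', 'c', 'f' }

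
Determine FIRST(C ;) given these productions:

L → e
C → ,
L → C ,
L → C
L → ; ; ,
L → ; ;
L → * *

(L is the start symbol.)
{ ',' }

FIRST sets of the non-terminals involved (from the grammar, by fixed-point iteration):
  FIRST(C) = { ',' }

To compute FIRST(C ;), process the symbols left to right:
Symbol C is a non-terminal. Add FIRST(C) \ {ε} = { ',' }
C is not nullable (ε ∉ FIRST(C)), so stop here.
FIRST(C ;) = { ',' }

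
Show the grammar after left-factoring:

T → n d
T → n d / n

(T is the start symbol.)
Left-factoring transforms A → αβ₁ | αβ₂ into A → αA' and A' → β₁ | β₂
(α is the longest common prefix among the alternatives). Repeat until
no nonterminal has two alternatives with a common prefix.

Round 1: T has alternatives sharing prefix 'n d'. Introduce T': T → n d T'
  Add: T' → ε
  Add: T' → / n

No remaining common prefixes — done.

Resulting grammar:
T → n d T'
T' → ε
T' → / n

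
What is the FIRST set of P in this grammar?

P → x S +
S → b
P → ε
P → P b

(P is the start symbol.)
{ 'b', 'x', ε }

From P → x S +:
  - x is a terminal: add 'x' and stop
From P → ε:
  - ε-production, so ε ∈ FIRST(P)
From P → P b:
  - P is the symbol being defined: contributes nothing new
    P is nullable, so continue to the next symbol
  - b is a terminal: add 'b' and stop

Collecting: FIRST(P) = { 'b', 'x', ε }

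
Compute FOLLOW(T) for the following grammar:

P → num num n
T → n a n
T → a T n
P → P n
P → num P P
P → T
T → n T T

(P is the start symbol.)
To compute FOLLOW(T), find every occurrence of T on a right-hand side N → α T β: add FIRST(β) \ {ε}, and if β is empty or nullable also add FOLLOW(N). Iterate to a fixed point.

In T → a T n: T is followed by n, add FIRST(n) \ {ε} = { 'n' }
In P → T: T is at the end, add FOLLOW(P)
In T → n T T: T is followed by T, add FIRST(T) \ {ε} = { 'a', 'n' }
In T → n T T: T is at the end; this adds FOLLOW(T) to itself — nothing new

The FOLLOW sets referred to above (computed the same way, to a fixed point):
  FOLLOW(P) = { $, 'a', 'n', 'num' }

Taking the union: FOLLOW(T) = { $, 'a', 'n', 'num' }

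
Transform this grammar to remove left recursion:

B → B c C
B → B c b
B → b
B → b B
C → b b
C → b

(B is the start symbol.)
B → b B'
B → b B B'
B' → c C B'
B' → c b B'
B' → ε
C → b b
C → b

B is directly left-recursive. The standard transformation for
  A → A α₁ | ... | A α_m | β₁ | ... | β_n
is
  A  → β₁ A' | ... | β_n A'
  A' → α₁ A' | ... | α_m A' | ε

B → b becomes B → b B'
B → b B becomes B → b B B'
B → B c C becomes B' → c C B'
B → B c b becomes B' → c b B'
Add B' → ε

Productions for other non-terminals are unchanged:
  C → b b
  C → b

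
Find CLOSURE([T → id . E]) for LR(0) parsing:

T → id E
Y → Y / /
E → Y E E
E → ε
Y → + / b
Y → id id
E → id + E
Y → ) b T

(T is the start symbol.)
To compute CLOSURE, for each item [A → α.Bβ] where B is a non-terminal, add [B → .γ] for all productions B → γ; repeat for the newly added items until nothing changes.

Start with: [T → id . E]
  [T → id . E] has the dot before E: add [E → . Y E E], [E → .], [E → . id + E]
  [E → . Y E E] has the dot before Y: add [Y → . Y / /], [Y → . + / b], [Y → . id id], [Y → . ) b T]
No further items can be added.

CLOSURE = { [E → . Y E E], [E → . id + E], [E → .], [T → id . E], [Y → . ) b T], [Y → . + / b], [Y → . Y / /], [Y → . id id] }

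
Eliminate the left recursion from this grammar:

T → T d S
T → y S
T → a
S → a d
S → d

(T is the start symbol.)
T → y S T'
T → a T'
T' → d S T'
T' → ε
S → a d
S → d

T is directly left-recursive. The standard transformation for
  A → A α₁ | ... | A α_m | β₁ | ... | β_n
is
  A  → β₁ A' | ... | β_n A'
  A' → α₁ A' | ... | α_m A' | ε

T → y S becomes T → y S T'
T → a becomes T → a T'
T → T d S becomes T' → d S T'
Add T' → ε

Productions for other non-terminals are unchanged:
  S → a d
  S → d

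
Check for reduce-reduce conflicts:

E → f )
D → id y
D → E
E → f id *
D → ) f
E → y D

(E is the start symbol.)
Augment with E' → E and build the canonical LR(0) collection (I0 = CLOSURE({[E' → . E]}), then GOTO on every symbol after a dot until no new states appear). It has 13 states:
  I0: { [E → . f )], [E → . f id *], [E → . y D], [E' → . E] }  — shift
  I1: { [E' → E .] }  — accept
  I2: { [E → f . )], [E → f . id *] }  — shift
  I3: { [D → . ) f], [D → . E], [D → . id y], [E → . f )], [E → . f id *], [E → . y D], [E → y . D] }  — shift
  I4: { [D → ) . f] }  — shift
  I5: { [E → y D .] }  — reduce
  I6: { [D → E .] }  — reduce
  I7: { [D → id . y] }  — shift
  I8: { [D → id y .] }  — reduce
  I9: { [D → ) f .] }  — reduce
  I10: { [E → f ) .] }  — reduce
  I11: { [E → f id . *] }  — shift
  I12: { [E → f id * .] }  — reduce

No state contains more than one complete item.

Answer: No reduce-reduce conflicts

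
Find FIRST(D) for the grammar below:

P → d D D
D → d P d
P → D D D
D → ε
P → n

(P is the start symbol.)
{ 'd', ε }

To compute FIRST(D), examine every production with D on the left-hand side, reading each right-hand side left to right until a non-nullable symbol is reached.

From D → d P d:
  - d is a terminal: add 'd' and stop
From D → ε:
  - ε-production, so ε ∈ FIRST(D)

Collecting: FIRST(D) = { 'd', ε }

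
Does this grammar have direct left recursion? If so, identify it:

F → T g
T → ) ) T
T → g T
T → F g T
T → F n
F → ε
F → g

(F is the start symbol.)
No direct left recursion

F → T g: starts with T
T → ) ) T: starts with ')'
T → g T: starts with g
T → F g T: starts with F
T → F n: starts with F
F → ε: starts with ε
F → g: starts with g

No direct left recursion found.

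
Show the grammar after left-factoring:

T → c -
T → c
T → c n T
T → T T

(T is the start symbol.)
Left-factoring transforms A → αβ₁ | αβ₂ into A → αA' and A' → β₁ | β₂
(α is the longest common prefix among the alternatives). Repeat until
no nonterminal has two alternatives with a common prefix.

Round 1: T has alternatives sharing prefix 'c'. Introduce T': T → c T'
  Add: T' → -
  Add: T' → ε
  Add: T' → n T

No remaining common prefixes — done.

Resulting grammar:
T → c T'
T' → -
T' → ε
T' → n T
T → T T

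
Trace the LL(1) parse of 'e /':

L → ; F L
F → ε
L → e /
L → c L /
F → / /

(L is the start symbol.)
Stack is shown with the top on the left.

Stack  Input  Action
--------------------
L $    e / $  output L → e /
e / $  e / $  match 'e'
/ $    / $    match '/'
$      $      accept

The string is accepted.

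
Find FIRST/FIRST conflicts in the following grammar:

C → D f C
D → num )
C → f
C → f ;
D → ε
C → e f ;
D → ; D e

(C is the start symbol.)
A FIRST/FIRST conflict occurs when two productions N → α and N → β for the same non-terminal have FIRST(α) ∩ FIRST(β) ≠ ∅ (with ε ∈ FIRST of a nullable right-hand side, so two nullable alternatives also conflict).

FIRST sets of the non-terminals at (or reachable through a nullable prefix from) the front of some alternative:
  FIRST(D) = { ';', 'num', ε }

Productions for C:
  C → D f C: FIRST = { ';', 'f', 'num' }
  C → f: FIRST = { 'f' }
  C → f ;: FIRST = { 'f' }
  C → e f ;: FIRST = { 'e' }
Productions for D:
  D → num ): FIRST = { 'num' }
  D → ε: FIRST = { ε }
  D → ; D e: FIRST = { ';' }

Conflict for C: C → D f C and C → f
  Overlap: { 'f' }
Conflict for C: C → D f C and C → f ;
  Overlap: { 'f' }
Conflict for C: C → f and C → f ;
  Overlap: { 'f' }

Answer: Yes. C → D f C / C → f on { 'f' }; C → D f C / C → f ';' on { 'f' }; C → f / C → f ';' on { 'f' }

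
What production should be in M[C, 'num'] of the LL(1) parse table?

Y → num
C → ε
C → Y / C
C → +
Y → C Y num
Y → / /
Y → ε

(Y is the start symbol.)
C → ε, C → Y / C

To find M[C, 'num'], we find productions for C where 'num' is in the predict set (PREDICT(N → α) = (FIRST(α) \ {ε}) ∪ (FOLLOW(N) if α ⇒* ε)).

Relevant sets:
  FIRST(Y) = { '+', '/', 'num', ε }
  FOLLOW(C) = { '+', '/', 'num' }

C → ε: PREDICT = { '+', '/', 'num' }
  'num' is in predict set, so this production goes in M[C, 'num']
C → Y / C: PREDICT = { '+', '/', 'num' }
  'num' is in predict set, so this production goes in M[C, 'num']
C → +: PREDICT = { '+' }

M[C, 'num'] = C → ε, C → Y / C  (a multiply-defined cell — the grammar is not LL(1))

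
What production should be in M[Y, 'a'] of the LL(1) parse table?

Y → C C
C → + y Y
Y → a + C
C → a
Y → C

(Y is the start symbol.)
To find M[Y, 'a'], we find productions for Y where 'a' is in the predict set (PREDICT(N → α) = (FIRST(α) \ {ε}) ∪ (FOLLOW(N) if α ⇒* ε)).

Relevant sets:
  FIRST(C) = { '+', 'a' }

Y → C C: PREDICT = { '+', 'a' }
  'a' is in predict set, so this production goes in M[Y, 'a']
Y → a + C: PREDICT = { 'a' }
  'a' is in predict set, so this production goes in M[Y, 'a']
Y → C: PREDICT = { '+', 'a' }
  'a' is in predict set, so this production goes in M[Y, 'a']

M[Y, 'a'] = Y → C C, Y → a + C, Y → C  (a multiply-defined cell — the grammar is not LL(1))

Answer: Y → C C, Y → a + C, Y → C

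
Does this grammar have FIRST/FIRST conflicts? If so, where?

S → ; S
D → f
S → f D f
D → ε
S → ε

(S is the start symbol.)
A FIRST/FIRST conflict occurs when two productions N → α and N → β for the same non-terminal have FIRST(α) ∩ FIRST(β) ≠ ∅ (with ε ∈ FIRST of a nullable right-hand side, so two nullable alternatives also conflict).

Productions for S:
  S → ; S: FIRST = { ';' }
  S → f D f: FIRST = { 'f' }
  S → ε: FIRST = { ε }
Productions for D:
  D → f: FIRST = { 'f' }
  D → ε: FIRST = { ε }

All alternatives of each non-terminal have pairwise disjoint FIRST sets.

Answer: No FIRST/FIRST conflicts.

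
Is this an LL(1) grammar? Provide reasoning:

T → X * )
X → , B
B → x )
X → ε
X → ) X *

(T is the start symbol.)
Yes, the grammar is LL(1).

A grammar is LL(1) if for each non-terminal N with multiple productions, the predict sets of those productions are pairwise disjoint, where PREDICT(N → α) = (FIRST(α) \ {ε}) ∪ (FOLLOW(N) if α ⇒* ε).

Relevant sets:
  FOLLOW(X) = { '*' }

For X:
  PREDICT(X → ',' B) = { ',' }
  PREDICT(X → ε) = { '*' }
  PREDICT(X → ')' X '*') = { ')' }
T, B have a single production, so nothing to check there.

All predict sets are disjoint. The grammar IS LL(1).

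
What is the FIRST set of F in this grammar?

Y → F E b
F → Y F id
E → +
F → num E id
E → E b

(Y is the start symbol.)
FIRST sets of the other non-terminals involved (by the same procedure, iterated to a fixed point):
  FIRST(Y) = { 'num' }

From F → Y F id:
  - Y is a non-terminal: add FIRST(Y) \ {ε} = { 'num' }
    Y is not nullable, so stop
From F → num E id:
  - num is a terminal: add 'num' and stop

Collecting: FIRST(F) = { 'num' }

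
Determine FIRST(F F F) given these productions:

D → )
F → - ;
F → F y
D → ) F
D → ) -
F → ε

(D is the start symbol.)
{ '-', 'y', ε }

FIRST sets of the non-terminals involved (from the grammar, by fixed-point iteration):
  FIRST(F) = { '-', 'y', ε }

To compute FIRST(F F F), process the symbols left to right:
Symbol F is a non-terminal. Add FIRST(F) \ {ε} = { '-', 'y' }
F is nullable (ε ∈ FIRST(F)), continue to the next symbol.
Symbol F is a non-terminal. Add FIRST(F) \ {ε} = { '-', 'y' }
F is nullable (ε ∈ FIRST(F)), continue to the next symbol.
Symbol F is a non-terminal. Add FIRST(F) \ {ε} = { '-', 'y' }
F is nullable (ε ∈ FIRST(F)), continue to the next symbol.
All symbols are nullable, so ε is in the result.
FIRST(F F F) = { '-', 'y', ε }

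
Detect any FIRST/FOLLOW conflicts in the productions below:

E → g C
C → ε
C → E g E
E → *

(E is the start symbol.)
Yes. C → E g E with FOLLOW(C) on { 'g' }

Nullable non-terminals: C.
FIRST sets used below: FIRST(E) = { '*', 'g' }

C: nullable alternative(s) C → ε; FOLLOW(C) = { $, 'g' }
  C → ε: FIRST \ {ε} = { } — this is the only nullable alternative, skip
  C → E g E: FIRST \ {ε} = { '*', 'g' } — overlaps FOLLOW(C) on { 'g' }: CONFLICT

E has no nullable alternative, so no FIRST/FOLLOW check is needed there.

So the grammar has 1 FIRST/FOLLOW conflict (marked CONFLICT above).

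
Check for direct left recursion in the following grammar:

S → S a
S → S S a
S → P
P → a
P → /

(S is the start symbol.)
Direct left recursion occurs when N → N α for some non-terminal N (the right-hand side begins with the left-hand side itself).

S → S a: LEFT RECURSIVE (starts with S)
S → S S a: LEFT RECURSIVE (starts with S)
S → P: starts with P
P → a: starts with a
P → /: starts with '/'

The grammar has direct left recursion on: S.

Answer: Yes, S is left-recursive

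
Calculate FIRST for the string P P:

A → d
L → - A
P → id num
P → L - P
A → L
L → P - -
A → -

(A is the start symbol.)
FIRST sets of the non-terminals involved (from the grammar, by fixed-point iteration):
  FIRST(P) = { '-', 'id' }

To compute FIRST(P P), process the symbols left to right:
Symbol P is a non-terminal. Add FIRST(P) \ {ε} = { '-', 'id' }
P is not nullable (ε ∉ FIRST(P)), so stop here.
FIRST(P P) = { '-', 'id' }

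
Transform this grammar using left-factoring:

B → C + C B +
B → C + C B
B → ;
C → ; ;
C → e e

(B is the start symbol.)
B → C + C B B'
B' → +
B' → ε
B → ;
C → ; ;
C → e e

Left-factoring transforms A → αβ₁ | αβ₂ into A → αA' and A' → β₁ | β₂
(α is the longest common prefix among the alternatives). Repeat until
no nonterminal has two alternatives with a common prefix.

Round 1: B has alternatives sharing prefix 'C + C B'. Introduce B': B → C + C B B'
  Add: B' → +
  Add: B' → ε

No remaining common prefixes — done.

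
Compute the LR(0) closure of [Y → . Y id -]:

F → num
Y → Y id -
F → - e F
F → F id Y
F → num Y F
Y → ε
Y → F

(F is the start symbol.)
{ [F → . - e F], [F → . F id Y], [F → . num Y F], [F → . num], [Y → . F], [Y → . Y id -], [Y → .] }

To compute CLOSURE, for each item [A → α.Bβ] where B is a non-terminal, add [B → .γ] for all productions B → γ; repeat for the newly added items until nothing changes.

Start with: [Y → . Y id -]
  [Y → . Y id -] has the dot before Y: add [Y → .], [Y → . F]
  [Y → . F] has the dot before F: add [F → . num], [F → . - e F], [F → . F id Y], [F → . num Y F]
No further items can be added.

CLOSURE = { [F → . - e F], [F → . F id Y], [F → . num Y F], [F → . num], [Y → . F], [Y → . Y id -], [Y → .] }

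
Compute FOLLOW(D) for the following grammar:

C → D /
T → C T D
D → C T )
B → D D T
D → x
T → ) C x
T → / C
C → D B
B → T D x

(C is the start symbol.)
{ $, ')', '/', 'x' }

To compute FOLLOW(D), find every occurrence of D on a right-hand side N → α D β: add FIRST(β) \ {ε}, and if β is empty or nullable also add FOLLOW(N). Iterate to a fixed point.

In C → D /: D is followed by '/', add FIRST('/') \ {ε} = { '/' }
In T → C T D: D is at the end, add FOLLOW(T)
In B → D D T: D is followed by D T, add FIRST(D T) \ {ε} = { 'x' }
In B → D D T: D is followed by T, add FIRST(T) \ {ε} = { ')', '/', 'x' }
In C → D B: D is followed by B, add FIRST(B) \ {ε} = { ')', '/', 'x' }
In B → T D x: D is followed by x, add FIRST(x) \ {ε} = { 'x' }

The FOLLOW sets referred to above (computed the same way, to a fixed point):
  FOLLOW(T) = { $, ')', '/', 'x' }

Taking the union: FOLLOW(D) = { $, ')', '/', 'x' }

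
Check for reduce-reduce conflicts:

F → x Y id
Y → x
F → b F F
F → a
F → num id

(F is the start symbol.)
No reduce-reduce conflicts

Augment with F' → F and build the canonical LR(0) collection (I0 = CLOSURE({[F' → . F]}), then GOTO on every symbol after a dot until no new states appear). It has 12 states:
  I0: { [F → . a], [F → . b F F], [F → . num id], [F → . x Y id], [F' → . F] }  — shift
  I1: { [F' → F .] }  — accept
  I2: { [F → a .] }  — reduce
  I3: { [F → . a], [F → . b F F], [F → . num id], [F → . x Y id], [F → b . F F] }  — shift
  I4: { [F → num . id] }  — shift
  I5: { [F → x . Y id], [Y → . x] }  — shift
  I6: { [F → x Y . id] }  — shift
  I7: { [Y → x .] }  — reduce
  I8: { [F → x Y id .] }  — reduce
  I9: { [F → num id .] }  — reduce
  I10: { [F → . a], [F → . b F F], [F → . num id], [F → . x Y id], [F → b F . F] }  — shift
  I11: { [F → b F F .] }  — reduce

No state contains more than one complete item.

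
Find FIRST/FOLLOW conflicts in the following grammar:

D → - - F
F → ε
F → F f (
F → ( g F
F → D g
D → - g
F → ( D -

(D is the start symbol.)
A FIRST/FOLLOW conflict occurs when a non-terminal N has a nullable alternative N → β (β ⇒* ε) and another alternative N → α with FIRST(α) ∩ FOLLOW(N) ≠ ∅: on such a lookahead the parser cannot decide between expanding α and letting N vanish via β.

Nullable non-terminals: F.
FIRST sets used below: FIRST(F) = { '(', '-', 'f', ε }, FIRST(D) = { '-' }

F: nullable alternative(s) F → ε; FOLLOW(F) = { $, '-', 'f', 'g' }
  F → ε: FIRST \ {ε} = { } — this is the only nullable alternative, skip
  F → F f (: FIRST \ {ε} = { '(', '-', 'f' } — overlaps FOLLOW(F) on { '-', 'f' }: CONFLICT
  F → ( g F: FIRST \ {ε} = { '(' } — disjoint from FOLLOW(F)
  F → D g: FIRST \ {ε} = { '-' } — overlaps FOLLOW(F) on { '-' }: CONFLICT
  F → ( D -: FIRST \ {ε} = { '(' } — disjoint from FOLLOW(F)

D has no nullable alternative, so no FIRST/FOLLOW check is needed there.

So the grammar has 2 FIRST/FOLLOW conflicts (marked CONFLICT above).

Answer: Yes. F → F f '(' with FOLLOW(F) on { '-', 'f' }; F → D g with FOLLOW(F) on { '-' }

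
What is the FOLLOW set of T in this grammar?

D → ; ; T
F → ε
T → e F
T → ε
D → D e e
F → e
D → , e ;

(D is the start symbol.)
In D → ; ; T: T is at the end, add FOLLOW(D)

The FOLLOW sets referred to above (computed the same way, to a fixed point):
  FOLLOW(D) = { $, 'e' }

Taking the union: FOLLOW(T) = { $, 'e' }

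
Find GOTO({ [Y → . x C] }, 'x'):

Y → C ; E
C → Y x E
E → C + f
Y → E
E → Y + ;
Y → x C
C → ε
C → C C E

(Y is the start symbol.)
GOTO(I, 'x') = CLOSURE({ [A → αX.β] : [A → α.Xβ] ∈ I, X = 'x' })

Items with dot before 'x', with the dot advanced:
  [Y → . x C] → [Y → x . C]
Closure of the advanced items:
  [Y → x . C] has the dot before C: add [C → . Y x E], [C → .], [C → . C C E]
  [C → . Y x E] has the dot before Y: add [Y → . C ; E], [Y → . E], [Y → . x C]
  [Y → . E] has the dot before E: add [E → . C + f], [E → . Y + ;]

GOTO = { [C → . C C E], [C → . Y x E], [C → .], [E → . C + f], [E → . Y + ;], [Y → . C ; E], [Y → . E], [Y → . x C], [Y → x . C] }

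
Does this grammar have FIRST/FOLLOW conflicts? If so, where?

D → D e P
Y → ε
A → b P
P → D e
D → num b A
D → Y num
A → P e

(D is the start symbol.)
No FIRST/FOLLOW conflicts.

Nullable non-terminals: Y.
Y has a nullable alternative but only one production, so nothing to check.

A, D, P have no nullable alternative, so no FIRST/FOLLOW check is needed there.

No FIRST/FOLLOW conflicts found.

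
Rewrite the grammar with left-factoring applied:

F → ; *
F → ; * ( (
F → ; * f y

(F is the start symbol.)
F → ; * F'
F' → ε
F' → ( (
F' → f y

Left-factoring transforms A → αβ₁ | αβ₂ into A → αA' and A' → β₁ | β₂
(α is the longest common prefix among the alternatives). Repeat until
no nonterminal has two alternatives with a common prefix.

Round 1: F has alternatives sharing prefix '; *'. Introduce F': F → ; * F'
  Add: F' → ε
  Add: F' → ( (
  Add: F' → f y

No remaining common prefixes — done.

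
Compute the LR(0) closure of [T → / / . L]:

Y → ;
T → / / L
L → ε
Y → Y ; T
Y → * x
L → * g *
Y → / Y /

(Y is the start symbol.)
{ [L → . * g *], [L → .], [T → / / . L] }

To compute CLOSURE, for each item [A → α.Bβ] where B is a non-terminal, add [B → .γ] for all productions B → γ; repeat for the newly added items until nothing changes.

Start with: [T → / / . L]
  [T → / / . L] has the dot before L: add [L → .], [L → . * g *]
No further items can be added.

CLOSURE = { [L → . * g *], [L → .], [T → / / . L] }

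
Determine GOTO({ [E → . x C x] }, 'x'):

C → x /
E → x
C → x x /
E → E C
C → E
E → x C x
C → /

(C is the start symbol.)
GOTO(I, 'x') = CLOSURE({ [A → αX.β] : [A → α.Xβ] ∈ I, X = 'x' })

Items with dot before 'x', with the dot advanced:
  [E → . x C x] → [E → x . C x]
Closure of the advanced items:
  [E → x . C x] has the dot before C: add [C → . x /], [C → . x x /], [C → . E], [C → . /]
  [C → . E] has the dot before E: add [E → . x], [E → . E C], [E → . x C x]

GOTO = { [C → . /], [C → . E], [C → . x /], [C → . x x /], [E → . E C], [E → . x C x], [E → . x], [E → x . C x] }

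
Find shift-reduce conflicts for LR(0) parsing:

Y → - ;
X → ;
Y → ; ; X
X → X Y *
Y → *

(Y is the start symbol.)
Augment with Y' → Y and build the canonical LR(0) collection (I0 = CLOSURE({[Y' → . Y]}), then GOTO on every symbol after a dot until no new states appear). It has 11 states:
  I0: { [Y → . *], [Y → . - ;], [Y → . ; ; X], [Y' → . Y] }  — shift
  I1: { [Y → * .] }  — reduce
  I2: { [Y → - . ;] }  — shift
  I3: { [Y → ; . ; X] }  — shift
  I4: { [Y' → Y .] }  — accept
  I5: { [X → . ;], [X → . X Y *], [Y → ; ; . X] }  — shift
  I6: { [X → ; .] }  — reduce
  I7: { [X → X . Y *], [Y → . *], [Y → . - ;], [Y → . ; ; X], [Y → ; ; X .] }  — shift, reduce
  I8: { [X → X Y . *] }  — shift
  I9: { [X → X Y * .] }  — reduce
  I10: { [Y → - ; .] }  — reduce

I7 contains reduce item [Y → ; ; X .] and shift items [Y → . *], [Y → . - ;], [Y → . ; ; X] — shift-reduce conflict.

Answer: Yes — I7: [Y → ; ; X .] vs [Y → . *]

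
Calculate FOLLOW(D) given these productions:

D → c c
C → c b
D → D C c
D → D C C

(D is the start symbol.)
To compute FOLLOW(D), find every occurrence of D on a right-hand side N → α D β: add FIRST(β) \ {ε}, and if β is empty or nullable also add FOLLOW(N). Iterate to a fixed point.

D is the start symbol, so $ ∈ FOLLOW(D).
In D → D C c: D is followed by C c, add FIRST(C c) \ {ε} = { 'c' }
In D → D C C: D is followed by C C, add FIRST(C C) \ {ε} = { 'c' }

Taking the union: FOLLOW(D) = { $, 'c' }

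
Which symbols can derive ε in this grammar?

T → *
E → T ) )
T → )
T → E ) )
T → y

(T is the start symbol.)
A non-terminal is nullable if it can derive ε (the empty string): either it has an ε-production, or it has a production whose right-hand side consists entirely of nullable non-terminals.

There are no ε-productions, so no non-terminal can derive ε.
No non-terminals are nullable.

Answer: None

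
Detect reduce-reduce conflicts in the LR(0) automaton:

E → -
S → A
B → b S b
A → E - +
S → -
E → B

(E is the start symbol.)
Augment with E' → E and build the canonical LR(0) collection (I0 = CLOSURE({[E' → . E]}), then GOTO on every symbol after a dot until no new states appear). It has 12 states:
  I0: { [B → . b S b], [E → . -], [E → . B], [E' → . E] }  — shift
  I1: { [E → - .] }  — reduce
  I2: { [E → B .] }  — reduce
  I3: { [E' → E .] }  — accept
  I4: { [A → . E - +], [B → . b S b], [B → b . S b], [E → . -], [E → . B], [S → . -], [S → . A] }  — shift
  I5: { [E → - .], [S → - .] }  — 2 reduces
  I6: { [S → A .] }  — reduce
  I7: { [A → E . - +] }  — shift
  I8: { [B → b S . b] }  — shift
  I9: { [B → b S b .] }  — reduce
  I10: { [A → E - . +] }  — shift
  I11: { [A → E - + .] }  — reduce

I5 contains complete items [E → - .], [S → - .] — reduce-reduce conflict.

Answer: Yes — I5: [E → - .] vs [S → - .]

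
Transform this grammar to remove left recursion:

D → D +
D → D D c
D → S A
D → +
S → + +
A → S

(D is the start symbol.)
D is directly left-recursive. The standard transformation for
  A → A α₁ | ... | A α_m | β₁ | ... | β_n
is
  A  → β₁ A' | ... | β_n A'
  A' → α₁ A' | ... | α_m A' | ε

D → S A becomes D → S A D'
D → + becomes D → + D'
D → D + becomes D' → + D'
D → D D c becomes D' → D c D'
Add D' → ε

Productions for other non-terminals are unchanged:
  S → + +
  A → S

Resulting grammar:
D → S A D'
D → + D'
D' → + D'
D' → D c D'
D' → ε
S → + +
A → S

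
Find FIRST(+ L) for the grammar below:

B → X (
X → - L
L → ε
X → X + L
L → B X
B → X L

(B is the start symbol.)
{ '+' }

To compute FIRST(+ L), process the symbols left to right:
Symbol + is a terminal. Add '+' and stop.
FIRST(+ L) = { '+' }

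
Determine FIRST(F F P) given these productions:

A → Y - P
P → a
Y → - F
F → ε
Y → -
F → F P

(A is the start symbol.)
{ 'a' }

FIRST sets of the non-terminals involved (from the grammar, by fixed-point iteration):
  FIRST(F) = { 'a', ε }
  FIRST(P) = { 'a' }

To compute FIRST(F F P), process the symbols left to right:
Symbol F is a non-terminal. Add FIRST(F) \ {ε} = { 'a' }
F is nullable (ε ∈ FIRST(F)), continue to the next symbol.
Symbol F is a non-terminal. Add FIRST(F) \ {ε} = { 'a' }
F is nullable (ε ∈ FIRST(F)), continue to the next symbol.
Symbol P is a non-terminal. Add FIRST(P) \ {ε} = { 'a' }
P is not nullable (ε ∉ FIRST(P)), so stop here.
FIRST(F F P) = { 'a' }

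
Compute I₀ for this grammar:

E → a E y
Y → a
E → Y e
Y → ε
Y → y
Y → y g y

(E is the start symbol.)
First, augment the grammar with E' → E
I₀ = CLOSURE({ [E' → . E] }):
  [E' → . E] has the dot before E: add [E → . a E y], [E → . Y e]
  [E → . Y e] has the dot before Y: add [Y → . a], [Y → .], [Y → . y], [Y → . y g y]
No further items can be added.

I₀ = { [E → . Y e], [E → . a E y], [E' → . E], [Y → . a], [Y → . y g y], [Y → . y], [Y → .] }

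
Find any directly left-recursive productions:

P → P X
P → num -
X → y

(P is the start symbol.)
Yes, P is left-recursive

Direct left recursion occurs when N → N α for some non-terminal N (the right-hand side begins with the left-hand side itself).

P → P X: LEFT RECURSIVE (starts with P)
P → num -: starts with num
X → y: starts with y

The grammar has direct left recursion on: P.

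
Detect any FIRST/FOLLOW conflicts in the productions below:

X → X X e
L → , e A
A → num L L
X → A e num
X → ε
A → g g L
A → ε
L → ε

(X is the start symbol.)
Yes. X → X X e with FOLLOW(X) on { 'e', 'g', 'num' }; X → A e num with FOLLOW(X) on { 'e', 'g', 'num' }; L → ',' e A with FOLLOW(L) on { ',' }

Nullable non-terminals: A, L, X.
FIRST sets used below: FIRST(X) = { 'e', 'g', 'num', ε }, FIRST(A) = { 'g', 'num', ε }

A: nullable alternative(s) A → ε; FOLLOW(A) = { ',', 'e' }
  A → num L L: FIRST \ {ε} = { 'num' } — disjoint from FOLLOW(A)
  A → g g L: FIRST \ {ε} = { 'g' } — disjoint from FOLLOW(A)
  A → ε: FIRST \ {ε} = { } — this is the only nullable alternative, skip

L: nullable alternative(s) L → ε; FOLLOW(L) = { ',', 'e' }
  L → , e A: FIRST \ {ε} = { ',' } — overlaps FOLLOW(L) on { ',' }: CONFLICT
  L → ε: FIRST \ {ε} = { } — this is the only nullable alternative, skip

X: nullable alternative(s) X → ε; FOLLOW(X) = { $, 'e', 'g', 'num' }
  X → X X e: FIRST \ {ε} = { 'e', 'g', 'num' } — overlaps FOLLOW(X) on { 'e', 'g', 'num' }: CONFLICT
  X → A e num: FIRST \ {ε} = { 'e', 'g', 'num' } — overlaps FOLLOW(X) on { 'e', 'g', 'num' }: CONFLICT
  X → ε: FIRST \ {ε} = { } — this is the only nullable alternative, skip

So the grammar has 3 FIRST/FOLLOW conflicts (marked CONFLICT above).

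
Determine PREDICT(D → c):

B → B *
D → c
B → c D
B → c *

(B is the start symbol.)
{ 'c' }

PREDICT(D → c) = (FIRST(RHS) \ {ε}) ∪ (FOLLOW(D) if ε ∈ FIRST(RHS), i.e. RHS ⇒* ε)
FIRST(c) = { 'c' }
ε ∉ FIRST(c), so FOLLOW(D) is not added.
PREDICT(D → c) = { 'c' }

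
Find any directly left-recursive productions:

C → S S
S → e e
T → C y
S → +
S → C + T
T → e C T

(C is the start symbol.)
Direct left recursion occurs when N → N α for some non-terminal N (the right-hand side begins with the left-hand side itself).

C → S S: starts with S
S → e e: starts with e
T → C y: starts with C
S → +: starts with '+'
S → C + T: starts with C
T → e C T: starts with e

No direct left recursion found.

Answer: No direct left recursion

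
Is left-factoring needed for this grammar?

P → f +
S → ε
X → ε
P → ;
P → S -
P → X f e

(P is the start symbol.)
No, left-factoring is not needed

Left-factoring is needed when two productions for the same non-terminal
share a common prefix on the right-hand side.

Productions for P:
  P → f +
  P → ;
  P → S -
  P → X f e

No common prefixes found.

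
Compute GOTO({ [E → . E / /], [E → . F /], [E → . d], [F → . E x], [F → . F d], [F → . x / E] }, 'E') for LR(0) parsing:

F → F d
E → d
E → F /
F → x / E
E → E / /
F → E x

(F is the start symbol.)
GOTO(I, 'E') = CLOSURE({ [A → αX.β] : [A → α.Xβ] ∈ I, X = 'E' })

Items with dot before 'E', with the dot advanced:
  [E → . E / /] → [E → E . / /]
  [F → . E x] → [F → E . x]
Closure adds nothing (no advanced item has the dot before a non-terminal).

GOTO = { [E → E . / /], [F → E . x] }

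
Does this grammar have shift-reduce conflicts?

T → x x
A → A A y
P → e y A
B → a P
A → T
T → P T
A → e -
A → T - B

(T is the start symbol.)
Yes — I7: [P → e y A .] vs [A → . e -]; I8: [A → T .] vs [A → T . - B]

A shift-reduce conflict occurs when an LR(0) state has both:
  - a complete (reduce) item [A → α .] (dot at the end), and
  - a shift item [B → β . c γ] (dot before a terminal).

Augment with T' → T and build the canonical LR(0) collection (I0 = CLOSURE({[T' → . T]}), then GOTO on every symbol after a dot until no new states appear). It has 18 states:
  I0: { [P → . e y A], [T → . P T], [T → . x x], [T' → . T] }  — shift
  I1: { [P → . e y A], [T → . P T], [T → . x x], [T → P . T] }  — shift
  I2: { [T' → T .] }  — accept
  I3: { [P → e . y A] }  — shift
  I4: { [T → x . x] }  — shift
  I5: { [T → x x .] }  — reduce
  I6: { [A → . A A y], [A → . T - B], [A → . T], [A → . e -], [P → . e y A], [P → e y . A], [T → . P T], [T → . x x] }  — shift
  I7: { [A → . A A y], [A → . T - B], [A → . T], [A → . e -], [A → A . A y], [P → . e y A], [P → e y A .], [T → . P T], [T → . x x] }  — shift, reduce
  I8: { [A → T . - B], [A → T .] }  — shift, reduce
  I9: { [A → e . -], [P → e . y A] }  — shift
  I10: { [A → e - .] }  — reduce
  I11: { [A → T - . B], [B → . a P] }  — shift
  I12: { [A → T - B .] }  — reduce
  I13: { [B → a . P], [P → . e y A] }  — shift
  I14: { [B → a P .] }  — reduce
  I15: { [A → . A A y], [A → . T - B], [A → . T], [A → . e -], [A → A . A y], [A → A A . y], [P → . e y A], [T → . P T], [T → . x x] }  — shift
  I16: { [A → A A y .] }  — reduce
  I17: { [T → P T .] }  — reduce

I7 contains reduce item [P → e y A .] and shift items [A → . e -], [P → . e y A], [T → . x x] — shift-reduce conflict.
I8 contains reduce item [A → T .] and shift item [A → T . - B] — shift-reduce conflict.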